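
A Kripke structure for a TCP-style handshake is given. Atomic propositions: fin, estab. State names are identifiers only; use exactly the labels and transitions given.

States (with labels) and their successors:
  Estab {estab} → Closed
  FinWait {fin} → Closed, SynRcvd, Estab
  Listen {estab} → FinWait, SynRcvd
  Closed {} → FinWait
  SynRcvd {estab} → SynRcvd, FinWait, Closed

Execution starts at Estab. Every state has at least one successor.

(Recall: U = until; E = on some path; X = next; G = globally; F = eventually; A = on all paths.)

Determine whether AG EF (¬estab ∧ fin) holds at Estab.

Yes

States satisfying EF (¬estab ∧ fin): {Estab, FinWait, Listen, Closed, SynRcvd}.
States satisfying AG EF (¬estab ∧ fin): {Estab, FinWait, Listen, Closed, SynRcvd}.
Every state reachable from Estab satisfies EF (¬estab ∧ fin).
Estab ∈ Sat(AG EF (¬estab ∧ fin)).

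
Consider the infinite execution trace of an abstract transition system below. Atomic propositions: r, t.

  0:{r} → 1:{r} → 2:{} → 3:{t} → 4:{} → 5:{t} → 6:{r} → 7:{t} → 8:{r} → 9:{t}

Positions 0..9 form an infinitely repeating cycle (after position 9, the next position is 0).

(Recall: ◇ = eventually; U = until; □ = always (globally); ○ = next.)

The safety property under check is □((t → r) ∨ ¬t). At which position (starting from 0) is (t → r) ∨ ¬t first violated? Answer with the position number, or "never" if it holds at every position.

Check (t → r) ∨ ¬t at each position in order: 0 ✓, 1 ✓, 2 ✓.
At position 3 the labels are {t}, so (t → r) ∨ ¬t is false there. This is the first violation.

3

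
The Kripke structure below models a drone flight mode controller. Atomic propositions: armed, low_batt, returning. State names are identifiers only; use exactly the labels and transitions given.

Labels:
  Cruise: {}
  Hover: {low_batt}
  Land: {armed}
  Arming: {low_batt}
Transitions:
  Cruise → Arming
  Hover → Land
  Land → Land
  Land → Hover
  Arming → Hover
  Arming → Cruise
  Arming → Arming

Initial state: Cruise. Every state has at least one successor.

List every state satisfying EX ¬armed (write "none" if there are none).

States satisfying ¬armed: {Cruise, Hover, Arming}.
States satisfying EX ¬armed: {Cruise, Land, Arming}.

{Cruise, Land, Arming}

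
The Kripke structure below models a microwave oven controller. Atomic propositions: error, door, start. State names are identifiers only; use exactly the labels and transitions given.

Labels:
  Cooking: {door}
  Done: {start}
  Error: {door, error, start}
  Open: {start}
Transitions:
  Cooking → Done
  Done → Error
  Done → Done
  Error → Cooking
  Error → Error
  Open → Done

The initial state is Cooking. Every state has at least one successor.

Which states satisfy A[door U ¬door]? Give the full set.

{Cooking, Done, Open}

States satisfying door: {Cooking, Error}.
States satisfying ¬door: {Done, Open}.
States satisfying A[door U ¬door]: {Cooking, Done, Open}.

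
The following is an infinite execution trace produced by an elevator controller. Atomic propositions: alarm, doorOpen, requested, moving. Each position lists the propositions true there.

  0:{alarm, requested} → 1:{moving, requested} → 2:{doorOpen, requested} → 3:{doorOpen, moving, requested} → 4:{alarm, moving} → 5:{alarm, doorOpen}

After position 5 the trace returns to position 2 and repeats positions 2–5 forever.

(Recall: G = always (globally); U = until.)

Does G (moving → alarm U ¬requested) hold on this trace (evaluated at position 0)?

moving → alarm U ¬requested must hold at every position from 0 onward. It fails at position 1, so G (moving → alarm U ¬requested) is false.
Positions where moving holds: 1, 3, 4.
Check alarm U ¬requested at each: 1→fails, 3→fails, 4→ok.

Does not hold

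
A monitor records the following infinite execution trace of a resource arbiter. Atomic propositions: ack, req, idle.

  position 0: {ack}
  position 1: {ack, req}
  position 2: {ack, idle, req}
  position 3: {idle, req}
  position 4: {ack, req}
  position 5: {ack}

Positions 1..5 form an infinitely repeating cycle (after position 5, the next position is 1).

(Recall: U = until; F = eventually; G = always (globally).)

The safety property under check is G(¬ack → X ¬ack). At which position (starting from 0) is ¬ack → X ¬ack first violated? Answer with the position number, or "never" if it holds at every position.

Check ¬ack → X ¬ack at each position in order: 0 ✓, 1 ✓, 2 ✓.
At position 3 the labels are {idle, req} and the next position 4 has {ack, req}, so ¬ack → X ¬ack is false there. This is the first violation.

3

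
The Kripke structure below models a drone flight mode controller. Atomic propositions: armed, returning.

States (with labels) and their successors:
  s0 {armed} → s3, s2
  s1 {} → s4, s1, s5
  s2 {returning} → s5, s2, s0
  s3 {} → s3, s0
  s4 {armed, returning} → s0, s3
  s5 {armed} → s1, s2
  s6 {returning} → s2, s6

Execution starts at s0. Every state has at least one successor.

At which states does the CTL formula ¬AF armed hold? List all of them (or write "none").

States satisfying armed: {s0, s4, s5}.
States satisfying AF armed: {s0, s4, s5}.
States satisfying ¬AF armed: {s1, s2, s3, s6}.

{s1, s2, s3, s6}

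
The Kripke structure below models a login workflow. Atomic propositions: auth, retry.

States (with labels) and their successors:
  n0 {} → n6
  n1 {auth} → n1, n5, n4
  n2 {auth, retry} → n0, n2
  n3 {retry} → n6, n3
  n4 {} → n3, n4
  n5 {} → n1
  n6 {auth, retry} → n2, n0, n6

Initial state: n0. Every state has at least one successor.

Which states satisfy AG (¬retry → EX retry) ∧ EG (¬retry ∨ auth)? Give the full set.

{n0, n2, n4, n6}

States satisfying ¬retry → EX retry: {n0, n2, n3, n4, n6}.
States satisfying AG (¬retry → EX retry): {n0, n2, n3, n4, n6}.
States satisfying ¬retry ∨ auth: {n0, n1, n2, n4, n5, n6}.
States satisfying EG (¬retry ∨ auth): {n0, n1, n2, n4, n5, n6}.
States satisfying AG (¬retry → EX retry) ∧ EG (¬retry ∨ auth): {n0, n2, n4, n6}.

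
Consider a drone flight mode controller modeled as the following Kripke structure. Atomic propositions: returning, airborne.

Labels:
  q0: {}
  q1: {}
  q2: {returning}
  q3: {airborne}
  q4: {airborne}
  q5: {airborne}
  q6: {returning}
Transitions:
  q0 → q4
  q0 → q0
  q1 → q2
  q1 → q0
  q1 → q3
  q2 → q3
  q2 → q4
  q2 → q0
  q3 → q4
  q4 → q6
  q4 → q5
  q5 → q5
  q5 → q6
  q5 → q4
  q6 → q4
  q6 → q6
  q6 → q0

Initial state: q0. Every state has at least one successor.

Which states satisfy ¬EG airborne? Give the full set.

{q0, q1, q2, q6}

States satisfying airborne: {q3, q4, q5}.
States satisfying EG airborne: {q3, q4, q5}.
States satisfying ¬EG airborne: {q0, q1, q2, q6}.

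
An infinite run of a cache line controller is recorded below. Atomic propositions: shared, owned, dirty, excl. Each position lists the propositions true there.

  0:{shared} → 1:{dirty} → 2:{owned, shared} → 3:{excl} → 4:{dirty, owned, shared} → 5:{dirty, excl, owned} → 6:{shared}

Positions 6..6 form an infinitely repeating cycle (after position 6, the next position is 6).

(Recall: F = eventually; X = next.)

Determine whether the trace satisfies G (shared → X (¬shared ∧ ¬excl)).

shared → X (¬shared ∧ ¬excl) must hold at every position from 0 onward. It fails at position 2, so G (shared → X (¬shared ∧ ¬excl)) is false.
Positions where shared holds: 0, 2, 4, 6.
Check X (¬shared ∧ ¬excl) at each: 0→ok, 2→fails, 4→fails, 6→fails.

No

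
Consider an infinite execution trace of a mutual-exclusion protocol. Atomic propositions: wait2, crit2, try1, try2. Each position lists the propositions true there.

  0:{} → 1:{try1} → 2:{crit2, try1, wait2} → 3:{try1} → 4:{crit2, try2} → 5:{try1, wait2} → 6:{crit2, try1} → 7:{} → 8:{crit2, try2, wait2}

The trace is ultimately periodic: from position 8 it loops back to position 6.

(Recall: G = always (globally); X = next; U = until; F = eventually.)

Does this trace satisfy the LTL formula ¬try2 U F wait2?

Walking from position 0: F wait2 first holds at position 0, and ¬try2 holds at every earlier position along the way, so ¬try2 U F wait2 holds.

Holds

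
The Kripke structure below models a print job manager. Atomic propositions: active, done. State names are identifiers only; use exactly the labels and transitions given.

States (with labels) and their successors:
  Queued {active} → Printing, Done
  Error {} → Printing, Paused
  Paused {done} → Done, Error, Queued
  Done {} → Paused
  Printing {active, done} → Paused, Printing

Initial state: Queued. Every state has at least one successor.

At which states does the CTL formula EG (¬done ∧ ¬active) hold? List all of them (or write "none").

none

States satisfying ¬done ∧ ¬active: {Error, Done}.
States satisfying EG (¬done ∧ ¬active): ∅.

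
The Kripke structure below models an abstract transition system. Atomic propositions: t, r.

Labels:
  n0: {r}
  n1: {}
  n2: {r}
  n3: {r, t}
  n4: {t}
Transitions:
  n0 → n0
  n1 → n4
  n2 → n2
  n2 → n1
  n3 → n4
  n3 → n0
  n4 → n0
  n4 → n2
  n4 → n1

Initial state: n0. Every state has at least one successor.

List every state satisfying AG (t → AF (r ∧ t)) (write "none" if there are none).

States satisfying t → AF (r ∧ t): {n0, n1, n2, n3}.
States satisfying AG (t → AF (r ∧ t)): {n0}.

{n0}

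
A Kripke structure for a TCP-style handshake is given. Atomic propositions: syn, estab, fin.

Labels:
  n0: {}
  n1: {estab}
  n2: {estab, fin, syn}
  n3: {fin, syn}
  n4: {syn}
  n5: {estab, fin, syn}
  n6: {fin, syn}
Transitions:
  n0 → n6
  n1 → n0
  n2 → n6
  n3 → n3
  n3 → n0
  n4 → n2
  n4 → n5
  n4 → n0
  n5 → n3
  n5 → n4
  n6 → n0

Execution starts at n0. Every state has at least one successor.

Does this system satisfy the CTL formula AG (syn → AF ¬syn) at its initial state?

States satisfying syn → AF ¬syn: {n0, n1, n2, n6}.
States satisfying AG (syn → AF ¬syn): {n0, n1, n2, n6}.
Every state reachable from n0 satisfies syn → AF ¬syn.
n0 ∈ Sat(AG (syn → AF ¬syn)).

Holds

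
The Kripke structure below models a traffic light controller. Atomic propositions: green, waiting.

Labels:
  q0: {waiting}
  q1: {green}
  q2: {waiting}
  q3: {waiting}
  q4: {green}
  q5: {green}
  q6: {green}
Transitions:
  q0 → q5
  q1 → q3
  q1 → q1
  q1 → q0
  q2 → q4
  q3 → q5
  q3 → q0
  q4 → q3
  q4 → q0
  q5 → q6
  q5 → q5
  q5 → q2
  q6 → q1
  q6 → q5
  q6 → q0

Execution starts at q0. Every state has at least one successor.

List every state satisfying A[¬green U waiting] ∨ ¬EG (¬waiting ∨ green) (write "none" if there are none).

States satisfying ¬green: {q0, q2, q3}.
States satisfying waiting: {q0, q2, q3}.
States satisfying A[¬green U waiting]: {q0, q2, q3}.
States satisfying ¬waiting ∨ green: {q1, q4, q5, q6}.
States satisfying EG (¬waiting ∨ green): {q1, q5, q6}.
States satisfying ¬EG (¬waiting ∨ green): {q0, q2, q3, q4}.
States satisfying A[¬green U waiting] ∨ ¬EG (¬waiting ∨ green): {q0, q2, q3, q4}.

{q0, q2, q3, q4}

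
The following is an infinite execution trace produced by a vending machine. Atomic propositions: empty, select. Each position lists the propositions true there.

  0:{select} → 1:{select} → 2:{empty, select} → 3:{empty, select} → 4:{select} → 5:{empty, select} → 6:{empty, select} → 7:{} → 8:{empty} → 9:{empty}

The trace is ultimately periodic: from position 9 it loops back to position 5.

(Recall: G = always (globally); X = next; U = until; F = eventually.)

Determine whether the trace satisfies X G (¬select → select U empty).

Does not hold

The position after 0 is 1; G (¬select → select U empty) is false there.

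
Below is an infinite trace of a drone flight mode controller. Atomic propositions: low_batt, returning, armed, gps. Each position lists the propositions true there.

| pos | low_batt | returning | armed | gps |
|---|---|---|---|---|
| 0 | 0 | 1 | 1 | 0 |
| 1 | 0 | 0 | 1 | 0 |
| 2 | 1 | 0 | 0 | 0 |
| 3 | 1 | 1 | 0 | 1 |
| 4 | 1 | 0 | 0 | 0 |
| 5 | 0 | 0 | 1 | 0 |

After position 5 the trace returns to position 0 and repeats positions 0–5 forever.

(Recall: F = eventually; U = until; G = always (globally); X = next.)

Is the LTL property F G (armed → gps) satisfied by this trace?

G (armed → gps) is false at every position 0..5, so it never becomes true and F G (armed → gps) fails.

Does not hold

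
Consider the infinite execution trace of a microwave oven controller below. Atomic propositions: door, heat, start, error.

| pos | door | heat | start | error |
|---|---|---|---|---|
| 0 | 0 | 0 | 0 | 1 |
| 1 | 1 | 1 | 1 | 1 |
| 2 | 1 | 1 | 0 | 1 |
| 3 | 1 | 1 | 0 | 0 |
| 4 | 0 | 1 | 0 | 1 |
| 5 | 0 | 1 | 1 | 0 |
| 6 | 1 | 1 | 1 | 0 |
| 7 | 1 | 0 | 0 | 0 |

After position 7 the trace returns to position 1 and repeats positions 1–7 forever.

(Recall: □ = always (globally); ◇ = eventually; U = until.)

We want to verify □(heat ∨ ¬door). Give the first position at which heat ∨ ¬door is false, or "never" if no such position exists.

Check heat ∨ ¬door at each position in order: 0 ✓, 1 ✓, 2 ✓, 3 ✓, 4 ✓, 5 ✓, 6 ✓.
At position 7 the labels are {door}, so heat ∨ ¬door is false there. This is the first violation.

7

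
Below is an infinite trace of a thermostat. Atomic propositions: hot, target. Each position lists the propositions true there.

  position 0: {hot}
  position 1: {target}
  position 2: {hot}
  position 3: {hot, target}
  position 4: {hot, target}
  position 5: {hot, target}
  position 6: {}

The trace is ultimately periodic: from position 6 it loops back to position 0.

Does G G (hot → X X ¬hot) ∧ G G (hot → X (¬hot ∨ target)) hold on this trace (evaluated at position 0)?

G (hot → X X ¬hot) must hold at every position from 0 onward. It fails at position 0, so G G (hot → X X ¬hot) is false.
G (hot → X (¬hot ∨ target)) holds at every position 0..6, and those are all positions ever visited, so G G (hot → X (¬hot ∨ target)) holds.
At position 0: G G (hot → X X ¬hot) is false; G G (hot → X (¬hot ∨ target)) is true; so G G (hot → X X ¬hot) ∧ G G (hot → X (¬hot ∨ target)) is false.

Does not hold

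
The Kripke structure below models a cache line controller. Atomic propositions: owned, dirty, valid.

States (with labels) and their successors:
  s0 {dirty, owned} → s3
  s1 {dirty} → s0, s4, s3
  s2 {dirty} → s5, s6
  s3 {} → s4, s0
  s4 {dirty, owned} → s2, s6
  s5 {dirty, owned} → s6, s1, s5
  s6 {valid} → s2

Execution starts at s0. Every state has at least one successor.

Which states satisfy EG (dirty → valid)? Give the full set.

none

States satisfying dirty → valid: {s3, s6}.
States satisfying EG (dirty → valid): ∅.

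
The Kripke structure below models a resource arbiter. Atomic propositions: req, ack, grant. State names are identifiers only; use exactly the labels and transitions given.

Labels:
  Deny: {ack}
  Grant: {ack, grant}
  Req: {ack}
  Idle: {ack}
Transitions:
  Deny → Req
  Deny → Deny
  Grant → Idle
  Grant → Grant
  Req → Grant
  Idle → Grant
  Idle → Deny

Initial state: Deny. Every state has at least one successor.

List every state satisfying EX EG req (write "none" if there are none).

none

States satisfying EG req: ∅.
States satisfying EX EG req: ∅.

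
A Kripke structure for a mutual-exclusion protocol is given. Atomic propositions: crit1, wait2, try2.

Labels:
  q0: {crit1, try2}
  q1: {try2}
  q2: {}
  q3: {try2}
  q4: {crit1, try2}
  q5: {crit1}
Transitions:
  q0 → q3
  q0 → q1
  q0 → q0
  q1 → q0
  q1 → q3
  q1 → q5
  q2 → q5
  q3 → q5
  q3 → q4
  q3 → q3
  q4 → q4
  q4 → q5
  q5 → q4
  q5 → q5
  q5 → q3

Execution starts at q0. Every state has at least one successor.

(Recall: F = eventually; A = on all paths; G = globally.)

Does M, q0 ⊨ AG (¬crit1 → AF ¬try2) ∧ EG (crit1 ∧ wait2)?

Does not hold

States satisfying ¬crit1 → AF ¬try2: {q0, q2, q4, q5}.
States satisfying AG (¬crit1 → AF ¬try2): ∅.
States satisfying crit1 ∧ wait2: ∅.
States satisfying EG (crit1 ∧ wait2): ∅.
States satisfying AG (¬crit1 → AF ¬try2) ∧ EG (crit1 ∧ wait2): ∅.
q0 ∉ Sat(AG (¬crit1 → AF ¬try2) ∧ EG (crit1 ∧ wait2)).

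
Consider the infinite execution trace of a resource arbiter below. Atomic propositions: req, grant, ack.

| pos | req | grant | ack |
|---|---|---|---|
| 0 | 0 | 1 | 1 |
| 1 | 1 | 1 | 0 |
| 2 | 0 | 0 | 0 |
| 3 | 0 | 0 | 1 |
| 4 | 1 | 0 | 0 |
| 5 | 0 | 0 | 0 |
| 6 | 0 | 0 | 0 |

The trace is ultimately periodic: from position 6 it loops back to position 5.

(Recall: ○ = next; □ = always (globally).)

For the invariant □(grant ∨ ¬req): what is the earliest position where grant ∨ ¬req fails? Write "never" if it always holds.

Check grant ∨ ¬req at each position in order: 0 ✓, 1 ✓, 2 ✓, 3 ✓.
At position 4 the labels are {req}, so grant ∨ ¬req is false there. This is the first violation.

4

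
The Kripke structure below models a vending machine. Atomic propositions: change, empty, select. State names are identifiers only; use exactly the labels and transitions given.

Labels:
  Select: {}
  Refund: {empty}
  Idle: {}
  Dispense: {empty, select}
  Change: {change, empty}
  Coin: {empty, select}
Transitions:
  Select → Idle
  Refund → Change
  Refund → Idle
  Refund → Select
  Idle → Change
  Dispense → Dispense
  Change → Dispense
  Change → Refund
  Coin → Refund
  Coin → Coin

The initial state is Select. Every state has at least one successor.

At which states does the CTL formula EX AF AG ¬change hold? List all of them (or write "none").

States satisfying AF AG ¬change: {Dispense}.
States satisfying EX AF AG ¬change: {Dispense, Change}.

{Dispense, Change}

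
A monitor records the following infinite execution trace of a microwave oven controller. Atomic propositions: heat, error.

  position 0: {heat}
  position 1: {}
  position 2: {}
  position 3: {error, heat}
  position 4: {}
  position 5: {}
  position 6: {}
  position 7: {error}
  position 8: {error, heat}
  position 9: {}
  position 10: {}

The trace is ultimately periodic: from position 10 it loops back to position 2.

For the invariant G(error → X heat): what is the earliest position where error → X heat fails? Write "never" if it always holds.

3

Check error → X heat at each position in order: 0 ✓, 1 ✓, 2 ✓.
At position 3 the labels are {error, heat} and the next position 4 has {}, so error → X heat is false there. This is the first violation.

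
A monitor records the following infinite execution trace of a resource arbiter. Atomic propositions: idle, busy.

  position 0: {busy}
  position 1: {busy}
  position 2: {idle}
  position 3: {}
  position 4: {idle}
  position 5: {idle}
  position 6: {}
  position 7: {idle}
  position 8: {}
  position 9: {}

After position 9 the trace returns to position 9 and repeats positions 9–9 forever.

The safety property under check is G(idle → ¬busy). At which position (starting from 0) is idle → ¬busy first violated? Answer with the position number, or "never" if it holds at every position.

never

idle → ¬busy holds at every position 0..9, and those are all the positions the trace ever visits, so the invariant G(idle → ¬busy) is never violated.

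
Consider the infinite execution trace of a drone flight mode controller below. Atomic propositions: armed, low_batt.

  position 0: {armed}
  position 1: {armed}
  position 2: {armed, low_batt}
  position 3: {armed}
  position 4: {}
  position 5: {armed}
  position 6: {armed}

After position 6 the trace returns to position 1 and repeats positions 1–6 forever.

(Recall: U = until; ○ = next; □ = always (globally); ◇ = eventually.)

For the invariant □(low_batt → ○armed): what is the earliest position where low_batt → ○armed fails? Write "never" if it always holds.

low_batt → ○armed holds at every position 0..6, and those are all the positions the trace ever visits, so the invariant □(low_batt → ○armed) is never violated.

never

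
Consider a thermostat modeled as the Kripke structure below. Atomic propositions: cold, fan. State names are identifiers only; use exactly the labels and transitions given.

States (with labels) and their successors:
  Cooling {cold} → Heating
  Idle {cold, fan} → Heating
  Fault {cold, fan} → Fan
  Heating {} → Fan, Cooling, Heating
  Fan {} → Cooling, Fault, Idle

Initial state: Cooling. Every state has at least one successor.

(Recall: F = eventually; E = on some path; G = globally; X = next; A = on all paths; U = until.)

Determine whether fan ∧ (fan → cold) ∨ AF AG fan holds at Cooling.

No

States satisfying fan → cold: {Cooling, Idle, Fault, Heating, Fan}.
States satisfying fan ∧ (fan → cold): {Idle, Fault}.
States satisfying AG fan: ∅.
States satisfying AF AG fan: ∅.
States satisfying fan ∧ (fan → cold) ∨ AF AG fan: {Idle, Fault}.
Cooling ∉ Sat(fan ∧ (fan → cold) ∨ AF AG fan).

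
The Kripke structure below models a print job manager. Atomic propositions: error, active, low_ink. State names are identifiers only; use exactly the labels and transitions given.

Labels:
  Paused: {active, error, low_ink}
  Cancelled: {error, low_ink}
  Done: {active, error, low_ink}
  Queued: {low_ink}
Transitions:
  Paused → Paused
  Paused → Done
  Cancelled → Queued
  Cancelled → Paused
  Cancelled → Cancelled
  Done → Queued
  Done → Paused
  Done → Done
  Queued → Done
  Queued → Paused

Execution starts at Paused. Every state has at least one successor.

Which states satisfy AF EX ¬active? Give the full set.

States satisfying EX ¬active: {Cancelled, Done}.
States satisfying AF EX ¬active: {Cancelled, Done}.

{Cancelled, Done}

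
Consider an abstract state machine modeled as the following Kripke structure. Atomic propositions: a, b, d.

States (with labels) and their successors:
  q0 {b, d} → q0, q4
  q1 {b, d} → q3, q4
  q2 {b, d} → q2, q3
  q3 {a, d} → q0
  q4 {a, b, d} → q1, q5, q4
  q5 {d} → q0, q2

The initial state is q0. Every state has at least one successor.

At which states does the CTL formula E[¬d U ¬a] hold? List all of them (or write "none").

{q0, q1, q2, q5}

States satisfying ¬d: ∅.
States satisfying ¬a: {q0, q1, q2, q5}.
States satisfying E[¬d U ¬a]: {q0, q1, q2, q5}.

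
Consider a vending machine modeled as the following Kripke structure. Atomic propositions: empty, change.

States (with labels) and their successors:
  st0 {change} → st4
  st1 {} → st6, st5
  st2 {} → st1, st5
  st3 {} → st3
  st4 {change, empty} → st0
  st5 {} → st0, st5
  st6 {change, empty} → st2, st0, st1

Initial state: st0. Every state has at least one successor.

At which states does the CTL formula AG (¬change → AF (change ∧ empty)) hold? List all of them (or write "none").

States satisfying ¬change → AF (change ∧ empty): {st0, st4, st6}.
States satisfying AG (¬change → AF (change ∧ empty)): {st0, st4}.

{st0, st4}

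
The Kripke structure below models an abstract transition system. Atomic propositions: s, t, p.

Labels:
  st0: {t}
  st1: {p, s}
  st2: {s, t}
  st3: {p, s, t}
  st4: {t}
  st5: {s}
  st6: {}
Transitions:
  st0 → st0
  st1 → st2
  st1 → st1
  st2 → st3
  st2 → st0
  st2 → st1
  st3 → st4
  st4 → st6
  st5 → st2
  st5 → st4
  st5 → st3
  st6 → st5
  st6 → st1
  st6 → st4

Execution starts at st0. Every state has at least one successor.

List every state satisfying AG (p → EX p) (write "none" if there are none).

States satisfying p → EX p: {st0, st1, st2, st4, st5, st6}.
States satisfying AG (p → EX p): {st0}.

{st0}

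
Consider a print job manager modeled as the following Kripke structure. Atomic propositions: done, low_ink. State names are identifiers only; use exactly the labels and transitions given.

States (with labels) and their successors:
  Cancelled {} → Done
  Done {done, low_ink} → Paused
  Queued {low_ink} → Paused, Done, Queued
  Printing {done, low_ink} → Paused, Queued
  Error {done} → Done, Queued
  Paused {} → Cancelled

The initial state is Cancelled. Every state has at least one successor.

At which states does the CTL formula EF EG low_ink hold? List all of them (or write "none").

{Queued, Printing, Error}

States satisfying EG low_ink: {Queued, Printing}.
States satisfying EF EG low_ink: {Queued, Printing, Error}.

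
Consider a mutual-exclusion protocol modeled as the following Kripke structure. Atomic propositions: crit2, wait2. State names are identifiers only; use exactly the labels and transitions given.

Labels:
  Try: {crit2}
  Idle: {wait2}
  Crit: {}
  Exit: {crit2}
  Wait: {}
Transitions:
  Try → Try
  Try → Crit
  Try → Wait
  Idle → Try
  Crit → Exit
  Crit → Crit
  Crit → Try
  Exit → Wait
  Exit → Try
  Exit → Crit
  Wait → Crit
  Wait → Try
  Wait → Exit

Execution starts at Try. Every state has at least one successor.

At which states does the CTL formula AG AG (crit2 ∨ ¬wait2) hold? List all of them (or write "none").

{Try, Crit, Exit, Wait}

States satisfying AG (crit2 ∨ ¬wait2): {Try, Crit, Exit, Wait}.
States satisfying AG AG (crit2 ∨ ¬wait2): {Try, Crit, Exit, Wait}.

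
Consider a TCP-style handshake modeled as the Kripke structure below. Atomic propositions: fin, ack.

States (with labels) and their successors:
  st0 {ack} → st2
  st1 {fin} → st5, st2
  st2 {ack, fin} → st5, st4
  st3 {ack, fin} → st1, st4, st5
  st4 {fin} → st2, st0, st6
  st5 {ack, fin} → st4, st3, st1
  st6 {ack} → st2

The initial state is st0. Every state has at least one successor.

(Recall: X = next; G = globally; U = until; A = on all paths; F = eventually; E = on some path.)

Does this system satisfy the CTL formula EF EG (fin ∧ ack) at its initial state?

Satisfied

States satisfying EG (fin ∧ ack): {st2, st3, st5}.
States satisfying EF EG (fin ∧ ack): {st0, st1, st2, st3, st4, st5, st6}.
Some path from st0 reaches a state where EG (fin ∧ ack) holds.
st0 ∈ Sat(EF EG (fin ∧ ack)).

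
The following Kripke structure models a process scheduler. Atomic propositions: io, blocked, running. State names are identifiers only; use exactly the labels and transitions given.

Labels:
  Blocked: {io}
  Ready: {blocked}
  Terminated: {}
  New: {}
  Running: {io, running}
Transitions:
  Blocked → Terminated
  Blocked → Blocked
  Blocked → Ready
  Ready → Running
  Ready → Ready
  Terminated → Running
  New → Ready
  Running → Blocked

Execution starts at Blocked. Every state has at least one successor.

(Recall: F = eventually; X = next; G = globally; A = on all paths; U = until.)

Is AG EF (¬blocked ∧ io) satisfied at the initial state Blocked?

Holds

States satisfying EF (¬blocked ∧ io): {Blocked, Ready, Terminated, New, Running}.
States satisfying AG EF (¬blocked ∧ io): {Blocked, Ready, Terminated, New, Running}.
Every state reachable from Blocked satisfies EF (¬blocked ∧ io).
Blocked ∈ Sat(AG EF (¬blocked ∧ io)).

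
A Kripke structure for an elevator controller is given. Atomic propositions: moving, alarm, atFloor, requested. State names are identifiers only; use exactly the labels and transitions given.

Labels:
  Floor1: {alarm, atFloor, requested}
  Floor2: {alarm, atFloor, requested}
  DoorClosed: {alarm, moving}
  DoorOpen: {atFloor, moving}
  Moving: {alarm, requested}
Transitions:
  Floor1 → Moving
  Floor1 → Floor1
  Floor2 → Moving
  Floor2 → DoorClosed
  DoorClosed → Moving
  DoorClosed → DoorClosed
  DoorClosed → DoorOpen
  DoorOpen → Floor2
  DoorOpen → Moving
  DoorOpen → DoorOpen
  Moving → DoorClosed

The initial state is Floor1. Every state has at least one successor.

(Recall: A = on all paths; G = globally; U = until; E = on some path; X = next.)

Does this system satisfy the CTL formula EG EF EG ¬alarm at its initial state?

States satisfying EF EG ¬alarm: {Floor1, Floor2, DoorClosed, DoorOpen, Moving}.
States satisfying EG EF EG ¬alarm: {Floor1, Floor2, DoorClosed, DoorOpen, Moving}.
Floor1 ∈ Sat(EG EF EG ¬alarm).

Satisfied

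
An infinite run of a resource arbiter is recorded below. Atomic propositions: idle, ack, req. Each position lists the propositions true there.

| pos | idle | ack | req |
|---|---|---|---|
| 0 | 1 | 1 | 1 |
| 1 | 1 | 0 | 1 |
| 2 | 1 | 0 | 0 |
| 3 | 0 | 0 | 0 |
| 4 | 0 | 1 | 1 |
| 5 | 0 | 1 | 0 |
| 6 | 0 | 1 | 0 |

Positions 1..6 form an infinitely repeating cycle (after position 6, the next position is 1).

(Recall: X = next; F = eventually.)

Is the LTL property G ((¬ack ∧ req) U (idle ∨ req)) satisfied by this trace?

Does not hold

(¬ack ∧ req) U (idle ∨ req) must hold at every position from 0 onward. It fails at position 3, so G ((¬ack ∧ req) U (idle ∨ req)) is false.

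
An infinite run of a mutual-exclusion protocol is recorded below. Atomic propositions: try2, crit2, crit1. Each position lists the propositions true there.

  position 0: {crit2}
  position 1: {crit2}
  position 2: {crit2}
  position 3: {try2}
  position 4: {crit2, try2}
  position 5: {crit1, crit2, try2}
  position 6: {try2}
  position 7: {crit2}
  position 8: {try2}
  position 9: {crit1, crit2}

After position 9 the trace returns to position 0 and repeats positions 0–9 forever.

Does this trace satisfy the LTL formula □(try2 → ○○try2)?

try2 → ○○try2 must hold at every position from 0 onward. It fails at position 5, so □(try2 → ○○try2) is false.
Positions where try2 holds: 3, 4, 5, 6, 8.
Check ○○try2 at each: 3→ok, 4→ok, 5→fails, 6→ok, 8→fails.

Violated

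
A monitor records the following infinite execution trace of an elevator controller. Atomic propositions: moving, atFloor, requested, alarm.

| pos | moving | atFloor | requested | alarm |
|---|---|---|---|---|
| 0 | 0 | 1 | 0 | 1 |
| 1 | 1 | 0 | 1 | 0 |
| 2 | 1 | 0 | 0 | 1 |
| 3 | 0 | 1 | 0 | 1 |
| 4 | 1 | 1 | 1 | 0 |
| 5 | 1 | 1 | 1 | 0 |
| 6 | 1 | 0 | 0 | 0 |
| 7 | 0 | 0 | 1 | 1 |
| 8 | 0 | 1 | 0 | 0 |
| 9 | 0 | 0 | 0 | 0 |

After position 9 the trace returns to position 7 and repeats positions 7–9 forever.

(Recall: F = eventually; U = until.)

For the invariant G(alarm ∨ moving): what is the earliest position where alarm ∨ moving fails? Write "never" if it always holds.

8

Check alarm ∨ moving at each position in order: 0 ✓, 1 ✓, 2 ✓, 3 ✓, 4 ✓, 5 ✓, 6 ✓, 7 ✓.
At position 8 the labels are {atFloor}, so alarm ∨ moving is false there. This is the first violation.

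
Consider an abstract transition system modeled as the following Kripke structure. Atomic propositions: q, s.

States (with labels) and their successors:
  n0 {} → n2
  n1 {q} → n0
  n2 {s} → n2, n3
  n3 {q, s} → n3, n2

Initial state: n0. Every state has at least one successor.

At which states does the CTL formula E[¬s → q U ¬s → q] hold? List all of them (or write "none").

States satisfying ¬s → q: {n1, n2, n3}.
States satisfying E[¬s → q U ¬s → q]: {n1, n2, n3}.

{n1, n2, n3}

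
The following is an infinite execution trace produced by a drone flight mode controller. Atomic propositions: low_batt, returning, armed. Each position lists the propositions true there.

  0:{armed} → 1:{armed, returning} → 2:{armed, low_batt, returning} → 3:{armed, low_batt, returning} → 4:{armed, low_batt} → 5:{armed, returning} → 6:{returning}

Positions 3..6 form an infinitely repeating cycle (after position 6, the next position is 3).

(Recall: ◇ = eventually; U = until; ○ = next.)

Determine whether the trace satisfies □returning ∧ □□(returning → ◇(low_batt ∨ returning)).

Violated

returning must hold at every position from 0 onward. It fails at position 0, so □returning is false.
□(returning → ◇(low_batt ∨ returning)) holds at every position 0..6, and those are all positions ever visited, so □□(returning → ◇(low_batt ∨ returning)) holds.
At position 0: □returning is false; □□(returning → ◇(low_batt ∨ returning)) is true; so □returning ∧ □□(returning → ◇(low_batt ∨ returning)) is false.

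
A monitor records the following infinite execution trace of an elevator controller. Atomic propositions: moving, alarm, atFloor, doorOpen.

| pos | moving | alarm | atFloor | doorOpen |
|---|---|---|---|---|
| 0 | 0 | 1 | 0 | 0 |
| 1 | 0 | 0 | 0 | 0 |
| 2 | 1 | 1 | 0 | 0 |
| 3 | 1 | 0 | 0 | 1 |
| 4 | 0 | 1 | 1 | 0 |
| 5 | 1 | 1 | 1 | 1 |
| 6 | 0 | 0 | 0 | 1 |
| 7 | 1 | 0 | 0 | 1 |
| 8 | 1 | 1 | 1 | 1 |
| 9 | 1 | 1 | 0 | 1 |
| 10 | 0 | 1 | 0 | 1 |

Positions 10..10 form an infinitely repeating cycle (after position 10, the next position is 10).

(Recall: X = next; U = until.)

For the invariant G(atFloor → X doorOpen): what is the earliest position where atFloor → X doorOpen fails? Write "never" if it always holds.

atFloor → X doorOpen holds at every position 0..10, and those are all the positions the trace ever visits, so the invariant G(atFloor → X doorOpen) is never violated.

never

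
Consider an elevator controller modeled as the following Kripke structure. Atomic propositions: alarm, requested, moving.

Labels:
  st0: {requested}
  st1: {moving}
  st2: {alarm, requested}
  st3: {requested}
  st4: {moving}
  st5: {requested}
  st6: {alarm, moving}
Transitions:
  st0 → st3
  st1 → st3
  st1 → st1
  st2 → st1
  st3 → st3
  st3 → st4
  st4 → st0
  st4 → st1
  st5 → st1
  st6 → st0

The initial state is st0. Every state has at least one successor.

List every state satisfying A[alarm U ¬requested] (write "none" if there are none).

{st1, st2, st4, st6}

States satisfying alarm: {st2, st6}.
States satisfying ¬requested: {st1, st4, st6}.
States satisfying A[alarm U ¬requested]: {st1, st2, st4, st6}.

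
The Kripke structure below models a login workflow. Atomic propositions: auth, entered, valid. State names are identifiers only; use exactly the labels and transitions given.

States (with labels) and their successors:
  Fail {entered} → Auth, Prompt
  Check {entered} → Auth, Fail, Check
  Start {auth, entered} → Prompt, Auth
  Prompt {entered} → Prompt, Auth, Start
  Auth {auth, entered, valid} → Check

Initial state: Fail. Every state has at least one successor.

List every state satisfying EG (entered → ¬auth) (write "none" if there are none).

States satisfying entered → ¬auth: {Fail, Check, Prompt}.
States satisfying EG (entered → ¬auth): {Fail, Check, Prompt}.

{Fail, Check, Prompt}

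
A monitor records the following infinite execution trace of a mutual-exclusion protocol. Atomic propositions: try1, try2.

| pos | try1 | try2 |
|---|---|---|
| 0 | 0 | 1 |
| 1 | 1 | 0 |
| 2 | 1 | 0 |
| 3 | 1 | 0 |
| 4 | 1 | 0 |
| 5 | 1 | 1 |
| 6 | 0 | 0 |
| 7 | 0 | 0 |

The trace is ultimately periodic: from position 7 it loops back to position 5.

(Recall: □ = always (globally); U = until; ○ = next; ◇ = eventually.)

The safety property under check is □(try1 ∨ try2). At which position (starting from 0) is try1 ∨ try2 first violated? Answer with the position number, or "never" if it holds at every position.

Check try1 ∨ try2 at each position in order: 0 ✓, 1 ✓, 2 ✓, 3 ✓, 4 ✓, 5 ✓.
At position 6 the labels are {}, so try1 ∨ try2 is false there. This is the first violation.

6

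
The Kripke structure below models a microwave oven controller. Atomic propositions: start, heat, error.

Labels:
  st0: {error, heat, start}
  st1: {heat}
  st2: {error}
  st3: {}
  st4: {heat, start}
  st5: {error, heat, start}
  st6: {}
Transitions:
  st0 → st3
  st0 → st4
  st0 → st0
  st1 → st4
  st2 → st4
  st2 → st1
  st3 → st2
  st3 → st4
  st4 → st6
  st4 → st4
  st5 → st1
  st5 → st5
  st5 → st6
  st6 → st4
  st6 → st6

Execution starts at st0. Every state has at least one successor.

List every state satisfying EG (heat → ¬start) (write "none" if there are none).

States satisfying heat → ¬start: {st1, st2, st3, st6}.
States satisfying EG (heat → ¬start): {st6}.

{st6}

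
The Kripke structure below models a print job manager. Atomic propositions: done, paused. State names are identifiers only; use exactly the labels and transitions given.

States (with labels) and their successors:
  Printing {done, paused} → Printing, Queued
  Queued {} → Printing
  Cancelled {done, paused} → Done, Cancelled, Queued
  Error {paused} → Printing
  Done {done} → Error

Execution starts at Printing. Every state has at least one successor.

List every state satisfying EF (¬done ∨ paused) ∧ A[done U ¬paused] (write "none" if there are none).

{Queued, Done}

States satisfying ¬done ∨ paused: {Printing, Queued, Cancelled, Error}.
States satisfying EF (¬done ∨ paused): {Printing, Queued, Cancelled, Error, Done}.
States satisfying done: {Printing, Cancelled, Done}.
States satisfying ¬paused: {Queued, Done}.
States satisfying A[done U ¬paused]: {Queued, Done}.
States satisfying EF (¬done ∨ paused) ∧ A[done U ¬paused]: {Queued, Done}.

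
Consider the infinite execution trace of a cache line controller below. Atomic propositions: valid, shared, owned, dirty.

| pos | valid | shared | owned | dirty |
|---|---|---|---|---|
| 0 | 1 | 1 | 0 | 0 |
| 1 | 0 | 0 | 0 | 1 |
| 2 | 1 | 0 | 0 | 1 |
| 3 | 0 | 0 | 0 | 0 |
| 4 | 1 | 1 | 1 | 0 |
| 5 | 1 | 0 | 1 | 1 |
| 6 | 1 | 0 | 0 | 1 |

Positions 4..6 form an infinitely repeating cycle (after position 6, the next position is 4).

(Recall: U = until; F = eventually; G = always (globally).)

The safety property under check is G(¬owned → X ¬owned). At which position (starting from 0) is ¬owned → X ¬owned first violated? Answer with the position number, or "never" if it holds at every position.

Check ¬owned → X ¬owned at each position in order: 0 ✓, 1 ✓, 2 ✓.
At position 3 the labels are {} and the next position 4 has {owned, shared, valid}, so ¬owned → X ¬owned is false there. This is the first violation.

3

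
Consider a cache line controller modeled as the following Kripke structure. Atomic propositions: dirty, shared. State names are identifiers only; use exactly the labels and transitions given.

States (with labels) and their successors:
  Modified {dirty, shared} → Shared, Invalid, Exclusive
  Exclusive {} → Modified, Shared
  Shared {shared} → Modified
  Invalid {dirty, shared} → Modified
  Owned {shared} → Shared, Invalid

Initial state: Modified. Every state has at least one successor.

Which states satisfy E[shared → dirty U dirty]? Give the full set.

States satisfying shared → dirty: {Modified, Exclusive, Invalid}.
States satisfying dirty: {Modified, Invalid}.
States satisfying E[shared → dirty U dirty]: {Modified, Exclusive, Invalid}.

{Modified, Exclusive, Invalid}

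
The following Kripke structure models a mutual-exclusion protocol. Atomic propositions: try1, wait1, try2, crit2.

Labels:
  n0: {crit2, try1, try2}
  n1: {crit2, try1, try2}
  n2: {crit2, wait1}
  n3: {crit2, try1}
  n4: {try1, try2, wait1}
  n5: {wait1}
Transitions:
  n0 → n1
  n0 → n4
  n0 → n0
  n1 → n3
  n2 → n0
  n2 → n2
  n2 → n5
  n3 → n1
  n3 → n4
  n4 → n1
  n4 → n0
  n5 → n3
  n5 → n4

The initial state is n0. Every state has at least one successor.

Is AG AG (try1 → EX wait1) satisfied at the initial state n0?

Does not hold

States satisfying AG (try1 → EX wait1): ∅.
States satisfying AG AG (try1 → EX wait1): ∅.
n0 is reachable from n0 and violates AG (try1 → EX wait1), so AG fails at n0.
n0 ∉ Sat(AG AG (try1 → EX wait1)).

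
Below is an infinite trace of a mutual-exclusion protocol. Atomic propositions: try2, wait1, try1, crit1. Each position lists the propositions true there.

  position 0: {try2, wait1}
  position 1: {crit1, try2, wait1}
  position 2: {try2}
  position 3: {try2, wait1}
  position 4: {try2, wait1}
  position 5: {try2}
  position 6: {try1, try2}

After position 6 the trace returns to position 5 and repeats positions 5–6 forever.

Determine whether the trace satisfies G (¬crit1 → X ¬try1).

¬crit1 → X ¬try1 must hold at every position from 0 onward. It fails at position 5, so G (¬crit1 → X ¬try1) is false.
Positions where ¬crit1 holds: 0, 2, 3, 4, 5, 6.
Check X ¬try1 at each: 0→ok, 2→ok, 3→ok, 4→ok, 5→fails, 6→ok.

No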